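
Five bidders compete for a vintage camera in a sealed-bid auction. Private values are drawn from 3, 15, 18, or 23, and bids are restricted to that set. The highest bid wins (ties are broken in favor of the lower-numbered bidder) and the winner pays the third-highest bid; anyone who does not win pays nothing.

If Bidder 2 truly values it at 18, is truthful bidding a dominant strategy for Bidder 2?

Consider the case where Bidder 1 bids 3, Bidder 3 bids 3, Bidder 4 bids 3 and Bidder 5 bids 23.
Truthful bid 18: loses, pays 0, utility 0.
Bid 23 instead: wins, pays 3, utility 18 - 3 = 15.
Since 15 > 0, bidding 23 is strictly better here, so truthful bidding is not dominant.

No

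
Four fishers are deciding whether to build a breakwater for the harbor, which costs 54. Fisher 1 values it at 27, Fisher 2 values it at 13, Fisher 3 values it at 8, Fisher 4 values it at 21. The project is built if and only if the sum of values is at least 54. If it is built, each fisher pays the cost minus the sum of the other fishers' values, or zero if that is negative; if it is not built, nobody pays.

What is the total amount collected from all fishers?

18

Total value 69 ≥ cost 54, so it is built.
Fisher 1: others sum to 42; max(0, 54 - 42) = 12.
Fisher 2: others sum to 56; max(0, 54 - 56) = 0.
Fisher 3: others sum to 61; max(0, 54 - 61) = 0.
Fisher 4: others sum to 48; max(0, 54 - 48) = 6.
Total collected = 12 + 0 + 0 + 6 = 18.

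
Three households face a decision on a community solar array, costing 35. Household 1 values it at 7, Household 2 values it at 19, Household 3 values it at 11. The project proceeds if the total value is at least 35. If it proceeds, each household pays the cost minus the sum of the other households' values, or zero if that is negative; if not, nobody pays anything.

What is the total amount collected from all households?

31

Total value 37 ≥ cost 35, so it is built.
Household 1: others sum to 30; max(0, 35 - 30) = 5.
Household 2: others sum to 18; max(0, 35 - 18) = 17.
Household 3: others sum to 26; max(0, 35 - 26) = 9.
Total collected = 5 + 17 + 9 = 31.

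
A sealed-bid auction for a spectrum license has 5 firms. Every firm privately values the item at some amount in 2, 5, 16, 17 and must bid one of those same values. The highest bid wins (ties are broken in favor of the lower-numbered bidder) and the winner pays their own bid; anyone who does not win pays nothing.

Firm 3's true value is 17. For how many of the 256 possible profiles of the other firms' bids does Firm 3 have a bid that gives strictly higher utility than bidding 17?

36

Others bid (2, 2, 2, 2): truth gives 0; bid 5 gives 12 > 0. Violating.
Others bid (2, 2, 2, 5): truth gives 0; bid 5 gives 12 > 0. Violating.
Others bid (2, 2, 2, 16): truth gives 0; bid 16 gives 1 > 0. Violating.
Others bid (2, 2, 5, 2): truth gives 0; bid 5 gives 12 > 0. Violating.
Others bid (2, 2, 2, 17): truth gives 0; no alternative beats it.
Others bid (2, 2, 5, 17): truth gives 0; no alternative beats it.
(Checking all 256 profiles: 36 have a profitable deviation, 220 do not.)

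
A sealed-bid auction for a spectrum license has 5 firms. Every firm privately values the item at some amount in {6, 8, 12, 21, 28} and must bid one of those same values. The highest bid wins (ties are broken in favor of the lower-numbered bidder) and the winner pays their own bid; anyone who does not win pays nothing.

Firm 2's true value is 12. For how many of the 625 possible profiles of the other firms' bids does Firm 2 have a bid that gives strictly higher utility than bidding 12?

8

Others bid (6, 6, 6, 6): truth gives 0; bid 8 gives 4 > 0. Violating.
Others bid (6, 6, 6, 8): truth gives 0; bid 8 gives 4 > 0. Violating.
Others bid (6, 6, 8, 6): truth gives 0; bid 8 gives 4 > 0. Violating.
Others bid (6, 6, 8, 8): truth gives 0; bid 8 gives 4 > 0. Violating.
Others bid (6, 6, 6, 12): truth gives 0; no alternative beats it.
Others bid (6, 6, 6, 21): truth gives 0; no alternative beats it.
(Checking all 625 profiles: 8 have a profitable deviation, 617 do not.)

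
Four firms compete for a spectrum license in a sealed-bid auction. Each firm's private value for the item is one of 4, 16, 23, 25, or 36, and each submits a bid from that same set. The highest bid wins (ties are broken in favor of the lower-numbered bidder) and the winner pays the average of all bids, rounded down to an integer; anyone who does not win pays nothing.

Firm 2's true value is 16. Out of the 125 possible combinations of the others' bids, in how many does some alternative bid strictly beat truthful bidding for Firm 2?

Others bid (4, 4, 23): truth gives 0; bid 23 gives 3 > 0. Violating.
Others bid (4, 4, 25): truth gives 0; bid 25 gives 2 > 0. Violating.
Others bid (4, 23, 4): truth gives 0; bid 23 gives 3 > 0. Violating.
Others bid (4, 25, 4): truth gives 0; bid 25 gives 2 > 0. Violating.
Others bid (4, 4, 4): truth gives 9; no alternative beats it.
Others bid (4, 4, 16): truth gives 6; no alternative beats it.
(Checking all 125 profiles: 8 have a profitable deviation, 117 do not.)

8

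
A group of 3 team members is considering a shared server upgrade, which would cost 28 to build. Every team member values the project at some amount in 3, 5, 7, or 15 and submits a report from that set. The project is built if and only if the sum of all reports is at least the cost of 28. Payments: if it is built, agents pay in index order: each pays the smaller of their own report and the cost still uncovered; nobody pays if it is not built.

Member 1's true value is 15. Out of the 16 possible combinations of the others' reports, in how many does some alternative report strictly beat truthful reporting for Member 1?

3

Others report (7, 15): truth gives 0; report 7 gives 8 > 0. Violating.
Others report (15, 7): truth gives 0; report 7 gives 8 > 0. Violating.
Others report (15, 15): truth gives 0; report 3 gives 12 > 0. Violating.
Others report (3, 3): truth gives 0; no alternative beats it.
Others report (3, 5): truth gives 0; no alternative beats it.
(Checking all 16 profiles: 3 have a profitable deviation, 13 do not.)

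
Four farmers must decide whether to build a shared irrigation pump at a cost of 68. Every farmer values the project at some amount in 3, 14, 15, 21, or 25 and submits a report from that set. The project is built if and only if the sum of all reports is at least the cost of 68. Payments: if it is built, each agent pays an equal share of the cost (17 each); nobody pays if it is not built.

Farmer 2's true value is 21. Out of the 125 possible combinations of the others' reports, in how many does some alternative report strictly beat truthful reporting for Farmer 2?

Others report (3, 15, 25): truth gives 0; report 25 gives 4 > 0. Violating.
Others report (3, 21, 21): truth gives 0; report 25 gives 4 > 0. Violating.
Others report (3, 25, 15): truth gives 0; report 25 gives 4 > 0. Violating.
Others report (14, 14, 15): truth gives 0; report 25 gives 4 > 0. Violating.
Others report (3, 3, 3): truth gives 0; no alternative beats it.
Others report (3, 3, 14): truth gives 0; no alternative beats it.
(Checking all 125 profiles: 16 have a profitable deviation, 109 do not.)

16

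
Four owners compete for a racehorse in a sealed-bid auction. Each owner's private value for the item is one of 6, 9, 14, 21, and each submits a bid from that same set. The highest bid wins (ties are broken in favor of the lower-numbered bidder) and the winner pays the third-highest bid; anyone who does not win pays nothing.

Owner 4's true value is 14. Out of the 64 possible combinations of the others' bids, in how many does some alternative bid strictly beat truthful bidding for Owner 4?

12

Others bid (6, 6, 14): truth gives 0; bid 21 gives 8 > 0. Violating.
Others bid (6, 9, 14): truth gives 0; bid 21 gives 5 > 0. Violating.
Others bid (6, 14, 6): truth gives 0; bid 21 gives 8 > 0. Violating.
Others bid (6, 14, 9): truth gives 0; bid 21 gives 5 > 0. Violating.
Others bid (6, 6, 6): truth gives 8; no alternative beats it.
Others bid (6, 6, 9): truth gives 8; no alternative beats it.
(Checking all 64 profiles: 12 have a profitable deviation, 52 do not.)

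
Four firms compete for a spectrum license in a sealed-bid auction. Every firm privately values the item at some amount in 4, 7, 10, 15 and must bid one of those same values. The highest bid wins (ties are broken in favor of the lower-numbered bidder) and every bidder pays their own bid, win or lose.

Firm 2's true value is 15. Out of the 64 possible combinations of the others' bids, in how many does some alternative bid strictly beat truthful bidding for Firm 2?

34

Others bid (4, 4, 4): truth gives 0; bid 7 gives 8 > 0. Violating.
Others bid (4, 4, 7): truth gives 0; bid 7 gives 8 > 0. Violating.
Others bid (4, 4, 10): truth gives 0; bid 10 gives 5 > 0. Violating.
Others bid (4, 7, 4): truth gives 0; bid 7 gives 8 > 0. Violating.
Others bid (4, 4, 15): truth gives 0; no alternative beats it.
Others bid (4, 7, 15): truth gives 0; no alternative beats it.
(Checking all 64 profiles: 34 have a profitable deviation, 30 do not.)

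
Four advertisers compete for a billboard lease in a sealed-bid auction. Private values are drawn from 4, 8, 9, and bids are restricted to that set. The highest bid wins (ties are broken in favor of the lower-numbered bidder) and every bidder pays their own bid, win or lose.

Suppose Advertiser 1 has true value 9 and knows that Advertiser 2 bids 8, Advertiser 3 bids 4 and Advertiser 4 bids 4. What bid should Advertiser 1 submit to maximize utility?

Bid 4: loses but pays 4, utility -4.
Bid 8: wins, pays 8, utility 9 - 8 = 1.
Bid 9: wins, pays 9, utility 9 - 9 = 0.
The best choice is 8 with utility 1.

8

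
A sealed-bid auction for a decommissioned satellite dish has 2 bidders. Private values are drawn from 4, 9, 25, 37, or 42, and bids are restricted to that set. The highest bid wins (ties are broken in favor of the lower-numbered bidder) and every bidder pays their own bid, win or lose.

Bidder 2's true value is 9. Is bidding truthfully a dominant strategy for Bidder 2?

No

Consider the case where Bidder 1 bids 9.
Truthful bid 9: loses but pays 9, utility -9.
Bid 4 instead: loses but pays 4, utility -4.
Since -4 > -9, bidding 4 is strictly better here, so truthful bidding is not dominant.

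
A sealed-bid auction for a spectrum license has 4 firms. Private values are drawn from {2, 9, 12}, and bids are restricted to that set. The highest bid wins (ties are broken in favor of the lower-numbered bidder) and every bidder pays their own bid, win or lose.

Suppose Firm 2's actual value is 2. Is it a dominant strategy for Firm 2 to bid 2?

Check each profile of the others' bids and compare truth against every alternative bid.
Others bid (2, 2, 12): truth gives -2, best alternative gives -9.
Others bid (2, 9, 12): truth gives -2, best alternative gives -9.
Others bid (2, 12, 2): truth gives -2, best alternative gives -9.
Others bid (2, 12, 9): truth gives -2, best alternative gives -9.
Others bid (2, 12, 12): truth gives -2, best alternative gives -9.
Others bid (9, 2, 2): truth gives -2, best alternative gives -9.
(Remaining 21 profiles checked similarly; truth is weakly best in each.)
In every case the truthful bid is at least as good as any alternative, so it is a dominant strategy.

Yes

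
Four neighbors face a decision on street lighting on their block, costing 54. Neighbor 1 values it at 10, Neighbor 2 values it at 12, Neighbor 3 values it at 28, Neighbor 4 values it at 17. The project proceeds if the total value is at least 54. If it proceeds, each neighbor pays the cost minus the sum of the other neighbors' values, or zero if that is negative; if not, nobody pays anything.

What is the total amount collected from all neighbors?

19

Total value 67 ≥ cost 54, so it is built.
Neighbor 1: others sum to 57; max(0, 54 - 57) = 0.
Neighbor 2: others sum to 55; max(0, 54 - 55) = 0.
Neighbor 3: others sum to 39; max(0, 54 - 39) = 15.
Neighbor 4: others sum to 50; max(0, 54 - 50) = 4.
Total collected = 0 + 0 + 15 + 4 = 19.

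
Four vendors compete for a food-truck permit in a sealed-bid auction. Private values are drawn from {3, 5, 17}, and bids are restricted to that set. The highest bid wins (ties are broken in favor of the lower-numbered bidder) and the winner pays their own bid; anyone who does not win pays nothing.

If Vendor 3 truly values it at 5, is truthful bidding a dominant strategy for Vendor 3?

Check each profile of the others' bids and compare truth against every alternative bid.
Others bid (3, 3, 3): truth gives 0, best alternative gives 0.
Others bid (3, 3, 5): truth gives 0, best alternative gives 0.
Others bid (3, 3, 17): truth gives 0, best alternative gives 0.
Others bid (3, 5, 3): truth gives 0, best alternative gives 0.
Others bid (3, 5, 5): truth gives 0, best alternative gives 0.
Others bid (3, 5, 17): truth gives 0, best alternative gives 0.
(Remaining 21 profiles checked similarly; truth is weakly best in each.)
In every case the truthful bid is at least as good as any alternative, so it is a dominant strategy.

Yes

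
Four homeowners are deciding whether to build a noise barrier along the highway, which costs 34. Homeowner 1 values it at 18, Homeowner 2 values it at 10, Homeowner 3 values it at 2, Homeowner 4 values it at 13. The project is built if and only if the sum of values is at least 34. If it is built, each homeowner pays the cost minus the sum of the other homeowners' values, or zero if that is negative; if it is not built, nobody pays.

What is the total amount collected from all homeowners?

Total value 43 ≥ cost 34, so it is built.
Homeowner 1: others sum to 25; max(0, 34 - 25) = 9.
Homeowner 2: others sum to 33; max(0, 34 - 33) = 1.
Homeowner 3: others sum to 41; max(0, 34 - 41) = 0.
Homeowner 4: others sum to 30; max(0, 34 - 30) = 4.
Total collected = 9 + 1 + 0 + 4 = 14.

14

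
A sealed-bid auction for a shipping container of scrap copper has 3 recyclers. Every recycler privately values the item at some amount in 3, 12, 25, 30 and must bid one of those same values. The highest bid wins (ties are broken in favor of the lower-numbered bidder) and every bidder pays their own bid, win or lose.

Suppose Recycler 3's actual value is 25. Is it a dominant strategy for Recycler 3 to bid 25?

Consider the case where Recycler 1 bids 3 and Recycler 2 bids 3.
Truthful bid 25: wins, pays 25, utility 25 - 25 = 0.
Bid 12 instead: wins, pays 12, utility 25 - 12 = 13.
Since 13 > 0, bidding 12 is strictly better here, so truthful bidding is not dominant.

No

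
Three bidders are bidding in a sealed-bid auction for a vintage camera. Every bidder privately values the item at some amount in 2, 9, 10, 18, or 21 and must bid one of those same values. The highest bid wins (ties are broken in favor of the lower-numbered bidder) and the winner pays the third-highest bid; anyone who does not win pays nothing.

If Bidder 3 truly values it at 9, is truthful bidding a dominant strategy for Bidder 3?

No

Consider the case where Bidder 1 bids 2 and Bidder 2 bids 9.
Truthful bid 9: loses, pays 0, utility 0.
Bid 10 instead: wins, pays 2, utility 9 - 2 = 7.
Since 7 > 0, bidding 10 is strictly better here, so truthful bidding is not dominant.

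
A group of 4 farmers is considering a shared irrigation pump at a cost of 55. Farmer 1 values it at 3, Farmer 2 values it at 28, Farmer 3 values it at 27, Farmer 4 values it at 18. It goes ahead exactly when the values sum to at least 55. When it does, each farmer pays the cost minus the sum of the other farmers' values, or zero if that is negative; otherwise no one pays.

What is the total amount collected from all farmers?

Total value 76 ≥ cost 55, so it is built.
Farmer 1: others sum to 73; max(0, 55 - 73) = 0.
Farmer 2: others sum to 48; max(0, 55 - 48) = 7.
Farmer 3: others sum to 49; max(0, 55 - 49) = 6.
Farmer 4: others sum to 58; max(0, 55 - 58) = 0.
Total collected = 0 + 7 + 6 + 0 = 13.

13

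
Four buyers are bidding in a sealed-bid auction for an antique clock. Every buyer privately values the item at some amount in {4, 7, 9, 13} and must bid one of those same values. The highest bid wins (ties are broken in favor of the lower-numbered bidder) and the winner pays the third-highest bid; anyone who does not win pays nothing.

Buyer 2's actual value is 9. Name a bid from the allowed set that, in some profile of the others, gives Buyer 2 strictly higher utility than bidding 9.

13

Suppose Buyer 1 bids 4, Buyer 3 bids 4 and Buyer 4 bids 13.
Bid 9: loses, pays 0, utility 0.
Bid 13: wins, pays 4, utility 9 - 4 = 5.
So bidding 13 beats truth here (5 > 0).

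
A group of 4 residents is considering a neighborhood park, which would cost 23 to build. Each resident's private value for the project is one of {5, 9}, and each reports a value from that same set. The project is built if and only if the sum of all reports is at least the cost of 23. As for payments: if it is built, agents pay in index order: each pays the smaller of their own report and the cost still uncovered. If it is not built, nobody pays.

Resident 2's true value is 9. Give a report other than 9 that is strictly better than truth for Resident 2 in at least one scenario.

5

Suppose Resident 1 reports 5, Resident 3 reports 5 and Resident 4 reports 9.
Report 9: project built, pays 9, utility 9 - 9 = 0.
Report 5: project built, pays 5, utility 9 - 5 = 4.
So reporting 5 beats truth here (4 > 0).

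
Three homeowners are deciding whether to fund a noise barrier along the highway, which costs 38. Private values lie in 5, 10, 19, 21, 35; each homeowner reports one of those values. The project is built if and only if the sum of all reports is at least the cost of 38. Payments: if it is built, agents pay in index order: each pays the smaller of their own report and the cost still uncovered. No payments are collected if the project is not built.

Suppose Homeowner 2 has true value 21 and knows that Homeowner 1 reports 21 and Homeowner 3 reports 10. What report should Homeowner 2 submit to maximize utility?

10

Report 5: project not built, utility 0.
Report 10: project built, pays 10, utility 21 - 10 = 11.
Report 19: project built, pays 17, utility 21 - 17 = 4.
Report 21: project built, pays 17, utility 21 - 17 = 4.
Report 35: project built, pays 17, utility 21 - 17 = 4.
The best choice is 10 with utility 11.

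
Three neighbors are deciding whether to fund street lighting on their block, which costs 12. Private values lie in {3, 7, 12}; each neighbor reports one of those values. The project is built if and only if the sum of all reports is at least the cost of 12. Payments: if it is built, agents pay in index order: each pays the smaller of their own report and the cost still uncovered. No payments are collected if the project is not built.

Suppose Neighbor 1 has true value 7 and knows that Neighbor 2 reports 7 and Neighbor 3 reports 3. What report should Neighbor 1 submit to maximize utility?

3

Report 3: project built, pays 3, utility 7 - 3 = 4.
Report 7: project built, pays 7, utility 7 - 7 = 0.
Report 12: project built, pays 12, utility 7 - 12 = -5.
The best choice is 3 with utility 4.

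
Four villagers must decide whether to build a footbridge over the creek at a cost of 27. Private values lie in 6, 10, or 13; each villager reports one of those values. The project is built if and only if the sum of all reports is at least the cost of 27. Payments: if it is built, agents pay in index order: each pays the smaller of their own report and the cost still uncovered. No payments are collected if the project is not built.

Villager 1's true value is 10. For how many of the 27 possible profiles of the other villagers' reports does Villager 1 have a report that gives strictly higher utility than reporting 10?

26

Others report (6, 6, 10): truth gives 0; report 6 gives 4 > 0. Violating.
Others report (6, 6, 13): truth gives 0; report 6 gives 4 > 0. Violating.
Others report (6, 10, 6): truth gives 0; report 6 gives 4 > 0. Violating.
Others report (6, 10, 10): truth gives 0; report 6 gives 4 > 0. Violating.
Others report (6, 6, 6): truth gives 0; no alternative beats it.
(Checking all 27 profiles: 26 have a profitable deviation, 1 does not.)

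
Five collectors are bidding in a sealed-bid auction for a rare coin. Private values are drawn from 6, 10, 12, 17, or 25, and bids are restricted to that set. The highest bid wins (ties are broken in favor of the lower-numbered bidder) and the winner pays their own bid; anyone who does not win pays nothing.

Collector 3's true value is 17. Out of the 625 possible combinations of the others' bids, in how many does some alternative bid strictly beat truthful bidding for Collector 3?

36

Others bid (6, 6, 6, 6): truth gives 0; bid 10 gives 7 > 0. Violating.
Others bid (6, 6, 6, 10): truth gives 0; bid 10 gives 7 > 0. Violating.
Others bid (6, 6, 6, 12): truth gives 0; bid 12 gives 5 > 0. Violating.
Others bid (6, 6, 10, 6): truth gives 0; bid 10 gives 7 > 0. Violating.
Others bid (6, 6, 6, 17): truth gives 0; no alternative beats it.
Others bid (6, 6, 6, 25): truth gives 0; no alternative beats it.
(Checking all 625 profiles: 36 have a profitable deviation, 589 do not.)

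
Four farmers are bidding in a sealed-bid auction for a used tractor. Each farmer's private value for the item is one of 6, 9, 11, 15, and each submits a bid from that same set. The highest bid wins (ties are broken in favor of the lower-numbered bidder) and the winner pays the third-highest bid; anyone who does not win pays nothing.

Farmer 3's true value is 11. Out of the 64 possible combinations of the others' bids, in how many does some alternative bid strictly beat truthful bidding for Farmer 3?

12

Others bid (6, 6, 15): truth gives 0; bid 15 gives 5 > 0. Violating.
Others bid (6, 9, 15): truth gives 0; bid 15 gives 2 > 0. Violating.
Others bid (6, 11, 6): truth gives 0; bid 15 gives 5 > 0. Violating.
Others bid (6, 11, 9): truth gives 0; bid 15 gives 2 > 0. Violating.
Others bid (6, 6, 6): truth gives 5; no alternative beats it.
Others bid (6, 6, 9): truth gives 5; no alternative beats it.
(Checking all 64 profiles: 12 have a profitable deviation, 52 do not.)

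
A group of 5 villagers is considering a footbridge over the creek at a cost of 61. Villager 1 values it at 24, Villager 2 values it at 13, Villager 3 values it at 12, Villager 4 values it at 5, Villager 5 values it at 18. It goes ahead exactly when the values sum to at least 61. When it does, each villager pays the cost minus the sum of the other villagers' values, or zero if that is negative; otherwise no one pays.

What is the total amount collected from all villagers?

Total value 72 ≥ cost 61, so it is built.
Villager 1: others sum to 48; max(0, 61 - 48) = 13.
Villager 2: others sum to 59; max(0, 61 - 59) = 2.
Villager 3: others sum to 60; max(0, 61 - 60) = 1.
Villager 4: others sum to 67; max(0, 61 - 67) = 0.
Villager 5: others sum to 54; max(0, 61 - 54) = 7.
Total collected = 13 + 2 + 1 + 0 + 7 = 23.

23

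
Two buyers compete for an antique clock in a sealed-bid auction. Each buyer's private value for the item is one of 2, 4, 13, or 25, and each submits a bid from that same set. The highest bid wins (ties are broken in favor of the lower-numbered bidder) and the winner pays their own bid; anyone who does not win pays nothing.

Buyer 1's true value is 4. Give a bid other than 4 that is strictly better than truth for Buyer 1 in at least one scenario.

2

Suppose Buyer 2 bids 2.
Bid 4: wins, pays 4, utility 4 - 4 = 0.
Bid 2: wins, pays 2, utility 4 - 2 = 2.
So bidding 2 beats truth here (2 > 0).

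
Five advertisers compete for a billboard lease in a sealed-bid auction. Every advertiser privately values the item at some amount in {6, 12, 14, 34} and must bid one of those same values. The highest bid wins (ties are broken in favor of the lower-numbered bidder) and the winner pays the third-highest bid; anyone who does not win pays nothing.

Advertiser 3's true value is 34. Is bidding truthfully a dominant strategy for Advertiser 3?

Yes

Check each profile of the others' bids and compare truth against every alternative bid.
Others bid (6, 6, 6, 34): truth gives 28, best alternative gives 0.
Others bid (6, 6, 34, 6): truth gives 28, best alternative gives 0.
Others bid (6, 14, 6, 6): truth gives 28, best alternative gives 0.
Others bid (14, 6, 6, 6): truth gives 28, best alternative gives 0.
Others bid (6, 6, 12, 34): truth gives 22, best alternative gives 0.
Others bid (6, 6, 34, 12): truth gives 22, best alternative gives 0.
(Remaining 250 profiles checked similarly; truth is weakly best in each.)
In every case the truthful bid is at least as good as any alternative, so it is a dominant strategy.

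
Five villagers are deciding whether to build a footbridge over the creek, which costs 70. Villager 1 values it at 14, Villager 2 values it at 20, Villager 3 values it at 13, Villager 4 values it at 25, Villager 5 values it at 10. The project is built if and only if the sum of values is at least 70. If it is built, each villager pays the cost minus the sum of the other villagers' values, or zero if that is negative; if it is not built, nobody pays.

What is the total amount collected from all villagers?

Total value 82 ≥ cost 70, so it is built.
Villager 1: others sum to 68; max(0, 70 - 68) = 2.
Villager 2: others sum to 62; max(0, 70 - 62) = 8.
Villager 3: others sum to 69; max(0, 70 - 69) = 1.
Villager 4: others sum to 57; max(0, 70 - 57) = 13.
Villager 5: others sum to 72; max(0, 70 - 72) = 0.
Total collected = 2 + 8 + 1 + 13 + 0 = 24.

24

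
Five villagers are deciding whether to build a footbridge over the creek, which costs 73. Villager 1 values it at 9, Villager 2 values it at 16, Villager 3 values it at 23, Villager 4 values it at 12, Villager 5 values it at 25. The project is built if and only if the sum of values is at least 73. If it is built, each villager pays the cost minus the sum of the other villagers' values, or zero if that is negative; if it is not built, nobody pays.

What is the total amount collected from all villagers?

28

Total value 85 ≥ cost 73, so it is built.
Villager 1: others sum to 76; max(0, 73 - 76) = 0.
Villager 2: others sum to 69; max(0, 73 - 69) = 4.
Villager 3: others sum to 62; max(0, 73 - 62) = 11.
Villager 4: others sum to 73; max(0, 73 - 73) = 0.
Villager 5: others sum to 60; max(0, 73 - 60) = 13.
Total collected = 0 + 4 + 11 + 0 + 13 = 28.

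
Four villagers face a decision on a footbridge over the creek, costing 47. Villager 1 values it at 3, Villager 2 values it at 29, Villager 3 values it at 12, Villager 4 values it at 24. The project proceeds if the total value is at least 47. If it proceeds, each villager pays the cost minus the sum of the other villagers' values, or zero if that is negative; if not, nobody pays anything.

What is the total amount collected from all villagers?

Total value 68 ≥ cost 47, so it is built.
Villager 1: others sum to 65; max(0, 47 - 65) = 0.
Villager 2: others sum to 39; max(0, 47 - 39) = 8.
Villager 3: others sum to 56; max(0, 47 - 56) = 0.
Villager 4: others sum to 44; max(0, 47 - 44) = 3.
Total collected = 0 + 8 + 0 + 3 = 11.

11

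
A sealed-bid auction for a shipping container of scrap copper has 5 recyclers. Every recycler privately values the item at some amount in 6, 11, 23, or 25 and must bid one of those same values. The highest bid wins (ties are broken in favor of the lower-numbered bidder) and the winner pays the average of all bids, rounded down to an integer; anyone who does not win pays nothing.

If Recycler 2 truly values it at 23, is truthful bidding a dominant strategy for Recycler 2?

Consider the case where Recycler 1 bids 6, Recycler 3 bids 6, Recycler 4 bids 6 and Recycler 5 bids 6.
Truthful bid 23: wins, pays 9, utility 23 - 9 = 14.
Bid 11 instead: wins, pays 7, utility 23 - 7 = 16.
Since 16 > 14, bidding 11 is strictly better here, so truthful bidding is not dominant.

No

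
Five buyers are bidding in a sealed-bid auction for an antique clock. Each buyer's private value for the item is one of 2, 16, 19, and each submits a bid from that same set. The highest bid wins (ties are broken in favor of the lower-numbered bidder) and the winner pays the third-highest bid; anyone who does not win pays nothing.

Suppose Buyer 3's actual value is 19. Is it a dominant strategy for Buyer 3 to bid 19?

Check each profile of the others' bids and compare truth against every alternative bid.
Others bid (2, 2, 2, 19): truth gives 17, best alternative gives 0.
Others bid (2, 2, 19, 2): truth gives 17, best alternative gives 0.
Others bid (2, 16, 2, 2): truth gives 17, best alternative gives 0.
Others bid (16, 2, 2, 2): truth gives 17, best alternative gives 0.
Others bid (2, 2, 16, 19): truth gives 3, best alternative gives 0.
Others bid (2, 2, 19, 16): truth gives 3, best alternative gives 0.
(Remaining 75 profiles checked similarly; truth is weakly best in each.)
In every case the truthful bid is at least as good as any alternative, so it is a dominant strategy.

Yes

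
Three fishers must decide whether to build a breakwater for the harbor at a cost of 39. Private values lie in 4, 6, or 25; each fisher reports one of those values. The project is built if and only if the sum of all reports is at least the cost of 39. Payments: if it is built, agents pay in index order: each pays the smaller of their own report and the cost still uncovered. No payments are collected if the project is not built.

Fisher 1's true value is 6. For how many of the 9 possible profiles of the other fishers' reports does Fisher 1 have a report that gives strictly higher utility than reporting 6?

Others report (25, 25): truth gives 0; report 4 gives 2 > 0. Violating.
Others report (4, 4): truth gives 0; no alternative beats it.
Others report (4, 6): truth gives 0; no alternative beats it.
(Checking all 9 profiles: 1 has a profitable deviation, 8 do not.)

1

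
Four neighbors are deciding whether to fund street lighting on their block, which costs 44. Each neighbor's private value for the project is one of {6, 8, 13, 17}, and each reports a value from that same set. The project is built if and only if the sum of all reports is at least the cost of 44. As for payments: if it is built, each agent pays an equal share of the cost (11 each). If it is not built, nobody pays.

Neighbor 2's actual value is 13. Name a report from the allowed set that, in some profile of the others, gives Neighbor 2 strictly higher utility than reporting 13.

Suppose Neighbor 1 reports 6, Neighbor 3 reports 6 and Neighbor 4 reports 17.
Report 13: project not built, utility 0.
Report 17: project built, pays 11, utility 13 - 11 = 2.
So reporting 17 beats truth here (2 > 0).

17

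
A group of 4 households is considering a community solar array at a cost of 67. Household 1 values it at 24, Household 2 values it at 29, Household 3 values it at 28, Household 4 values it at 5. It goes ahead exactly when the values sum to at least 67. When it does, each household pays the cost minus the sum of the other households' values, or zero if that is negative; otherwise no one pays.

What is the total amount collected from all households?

24

Total value 86 ≥ cost 67, so it is built.
Household 1: others sum to 62; max(0, 67 - 62) = 5.
Household 2: others sum to 57; max(0, 67 - 57) = 10.
Household 3: others sum to 58; max(0, 67 - 58) = 9.
Household 4: others sum to 81; max(0, 67 - 81) = 0.
Total collected = 5 + 10 + 9 + 0 = 24.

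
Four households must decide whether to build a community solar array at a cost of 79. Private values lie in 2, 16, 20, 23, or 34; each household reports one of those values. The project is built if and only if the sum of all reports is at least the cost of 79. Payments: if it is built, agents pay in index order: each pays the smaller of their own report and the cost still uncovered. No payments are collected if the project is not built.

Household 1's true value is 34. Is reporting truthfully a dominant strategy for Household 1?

No

Consider the case where Household 2 reports 2, Household 3 reports 20 and Household 4 reports 34.
Truthful report 34: project built, pays 34, utility 34 - 34 = 0.
Report 23 instead: project built, pays 23, utility 34 - 23 = 11.
Since 11 > 0, reporting 23 is strictly better here, so truthful reporting is not dominant.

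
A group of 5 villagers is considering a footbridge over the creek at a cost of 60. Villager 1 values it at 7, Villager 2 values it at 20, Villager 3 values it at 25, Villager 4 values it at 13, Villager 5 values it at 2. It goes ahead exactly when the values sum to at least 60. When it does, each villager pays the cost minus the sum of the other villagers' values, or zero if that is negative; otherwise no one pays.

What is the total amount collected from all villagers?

37

Total value 67 ≥ cost 60, so it is built.
Villager 1: others sum to 60; max(0, 60 - 60) = 0.
Villager 2: others sum to 47; max(0, 60 - 47) = 13.
Villager 3: others sum to 42; max(0, 60 - 42) = 18.
Villager 4: others sum to 54; max(0, 60 - 54) = 6.
Villager 5: others sum to 65; max(0, 60 - 65) = 0.
Total collected = 0 + 13 + 18 + 6 + 0 = 37.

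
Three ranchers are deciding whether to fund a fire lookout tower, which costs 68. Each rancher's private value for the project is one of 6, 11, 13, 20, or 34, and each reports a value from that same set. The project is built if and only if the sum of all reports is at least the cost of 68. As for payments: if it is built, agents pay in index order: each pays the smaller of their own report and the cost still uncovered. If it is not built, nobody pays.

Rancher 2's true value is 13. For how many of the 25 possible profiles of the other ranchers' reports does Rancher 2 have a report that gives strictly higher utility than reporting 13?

Others report (34, 34): truth gives 0; report 6 gives 7 > 0. Violating.
Others report (6, 6): truth gives 0; no alternative beats it.
Others report (6, 11): truth gives 0; no alternative beats it.
(Checking all 25 profiles: 1 has a profitable deviation, 24 do not.)

1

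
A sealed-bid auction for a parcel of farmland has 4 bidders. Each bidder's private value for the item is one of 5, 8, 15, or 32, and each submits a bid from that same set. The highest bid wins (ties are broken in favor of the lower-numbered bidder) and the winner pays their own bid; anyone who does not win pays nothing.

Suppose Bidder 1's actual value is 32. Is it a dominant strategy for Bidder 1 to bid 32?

Consider the case where Bidder 2 bids 5, Bidder 3 bids 5 and Bidder 4 bids 5.
Truthful bid 32: wins, pays 32, utility 32 - 32 = 0.
Bid 5 instead: wins, pays 5, utility 32 - 5 = 27.
Since 27 > 0, bidding 5 is strictly better here, so truthful bidding is not dominant.

No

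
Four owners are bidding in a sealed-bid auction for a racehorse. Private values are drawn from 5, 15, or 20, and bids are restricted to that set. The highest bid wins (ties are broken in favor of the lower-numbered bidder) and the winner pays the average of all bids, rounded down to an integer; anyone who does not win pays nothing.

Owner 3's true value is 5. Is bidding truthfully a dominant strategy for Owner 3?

Check each profile of the others' bids and compare truth against every alternative bid.
Others bid (5, 5, 15): truth gives 0, best alternative gives -5.
Others bid (5, 5, 5): truth gives 0, best alternative gives -2.
Others bid (5, 5, 20): truth gives 0, best alternative gives 0.
Others bid (5, 15, 5): truth gives 0, best alternative gives 0.
Others bid (5, 15, 15): truth gives 0, best alternative gives 0.
Others bid (5, 15, 20): truth gives 0, best alternative gives 0.
(Remaining 21 profiles checked similarly; truth is weakly best in each.)
In every case the truthful bid is at least as good as any alternative, so it is a dominant strategy.

Yes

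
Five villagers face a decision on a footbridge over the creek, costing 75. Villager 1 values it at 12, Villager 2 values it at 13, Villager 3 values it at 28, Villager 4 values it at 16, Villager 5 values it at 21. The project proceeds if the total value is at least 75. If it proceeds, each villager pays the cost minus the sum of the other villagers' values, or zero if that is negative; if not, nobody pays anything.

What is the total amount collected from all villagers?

20

Total value 90 ≥ cost 75, so it is built.
Villager 1: others sum to 78; max(0, 75 - 78) = 0.
Villager 2: others sum to 77; max(0, 75 - 77) = 0.
Villager 3: others sum to 62; max(0, 75 - 62) = 13.
Villager 4: others sum to 74; max(0, 75 - 74) = 1.
Villager 5: others sum to 69; max(0, 75 - 69) = 6.
Total collected = 0 + 0 + 13 + 1 + 6 = 20.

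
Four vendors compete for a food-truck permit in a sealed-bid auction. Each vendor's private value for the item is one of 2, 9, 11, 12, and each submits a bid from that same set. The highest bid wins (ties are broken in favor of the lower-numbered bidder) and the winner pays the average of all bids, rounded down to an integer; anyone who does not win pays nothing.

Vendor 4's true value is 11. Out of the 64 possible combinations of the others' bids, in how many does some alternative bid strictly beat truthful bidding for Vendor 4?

Others bid (2, 2, 2): truth gives 7; bid 9 gives 8 > 7. Violating.
Others bid (2, 2, 11): truth gives 0; bid 12 gives 5 > 0. Violating.
Others bid (2, 9, 11): truth gives 0; bid 12 gives 3 > 0. Violating.
Others bid (2, 11, 2): truth gives 0; bid 12 gives 5 > 0. Violating.
Others bid (2, 2, 9): truth gives 5; no alternative beats it.
Others bid (2, 2, 12): truth gives 0; no alternative beats it.
(Checking all 64 profiles: 19 have a profitable deviation, 45 do not.)

19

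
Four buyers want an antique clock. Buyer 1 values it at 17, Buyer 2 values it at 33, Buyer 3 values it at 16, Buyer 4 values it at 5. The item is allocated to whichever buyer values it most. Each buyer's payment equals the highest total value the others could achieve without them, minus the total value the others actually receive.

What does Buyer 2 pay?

17

Buyer 2 has the highest value and receives the item.
Without Buyer 2, the item would go to the next-highest value, 17, so the others could achieve 17.
With Buyer 2 present and winning, the others receive nothing, so their total is 0.
Payment = 17 - 0 = 17.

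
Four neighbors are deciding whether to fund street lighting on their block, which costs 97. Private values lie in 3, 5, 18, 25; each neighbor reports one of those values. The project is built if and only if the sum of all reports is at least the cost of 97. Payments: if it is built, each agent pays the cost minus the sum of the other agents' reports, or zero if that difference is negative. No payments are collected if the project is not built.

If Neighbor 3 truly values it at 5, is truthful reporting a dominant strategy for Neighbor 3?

Check each profile of the others' reports and compare truth against every alternative report.
Others report (3, 3, 3): truth gives 0, best alternative gives 0.
Others report (3, 3, 5): truth gives 0, best alternative gives 0.
Others report (3, 3, 18): truth gives 0, best alternative gives 0.
Others report (3, 3, 25): truth gives 0, best alternative gives 0.
Others report (3, 5, 3): truth gives 0, best alternative gives 0.
Others report (3, 5, 5): truth gives 0, best alternative gives 0.
(Remaining 58 profiles checked similarly; truth is weakly best in each.)
In every case the truthful report is at least as good as any alternative, so it is a dominant strategy.

Yes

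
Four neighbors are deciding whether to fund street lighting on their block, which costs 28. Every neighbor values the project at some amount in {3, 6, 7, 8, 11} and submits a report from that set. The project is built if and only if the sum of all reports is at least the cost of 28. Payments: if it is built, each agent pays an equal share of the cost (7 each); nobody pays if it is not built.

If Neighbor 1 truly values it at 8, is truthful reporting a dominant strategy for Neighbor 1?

Consider the case where Neighbor 2 reports 3, Neighbor 3 reports 3 and Neighbor 4 reports 11.
Truthful report 8: project not built, utility 0.
Report 11 instead: project built, pays 7, utility 8 - 7 = 1.
Since 1 > 0, reporting 11 is strictly better here, so truthful reporting is not dominant.

No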